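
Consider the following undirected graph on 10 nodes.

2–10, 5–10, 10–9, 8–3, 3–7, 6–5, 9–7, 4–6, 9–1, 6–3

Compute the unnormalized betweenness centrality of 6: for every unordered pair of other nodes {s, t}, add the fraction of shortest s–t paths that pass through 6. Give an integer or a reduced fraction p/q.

Pairs whose geodesics pass through 6 — 3–2: 1/2; 3–5: 1; 3–10: 1/2; 3–4: 1; 7–5: 1/2; 7–4: 1; 2–8: 1/2; 2–4: 1; 5–8: 1; 5–4: 1; 10–8: 1/2; 10–4: 1; 8–4: 1; 4–1: 2/2 … (+1 more pairs).
All other pairs contribute 0.
Summing the contributions gives betweenness(6) = 25/2.

25/2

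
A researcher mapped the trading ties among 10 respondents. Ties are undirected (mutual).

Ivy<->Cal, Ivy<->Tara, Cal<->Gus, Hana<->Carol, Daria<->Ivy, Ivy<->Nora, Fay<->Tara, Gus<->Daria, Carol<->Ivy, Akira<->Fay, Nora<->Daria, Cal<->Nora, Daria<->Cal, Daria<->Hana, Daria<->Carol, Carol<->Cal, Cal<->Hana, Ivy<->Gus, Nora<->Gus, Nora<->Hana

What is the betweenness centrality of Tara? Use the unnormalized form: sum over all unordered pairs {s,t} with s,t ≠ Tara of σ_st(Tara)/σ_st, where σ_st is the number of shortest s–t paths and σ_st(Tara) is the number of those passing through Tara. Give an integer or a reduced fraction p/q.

14

Pairs whose geodesics pass through Tara — Ivy–Akira: 1; Ivy–Fay: 1; Nora–Akira: 1; Nora–Fay: 1; Hana–Akira: 4/4; Hana–Fay: 4/4; Carol–Akira: 1; Carol–Fay: 1; Gus–Akira: 1; Gus–Fay: 1; Cal–Akira: 1; Cal–Fay: 1; Daria–Akira: 1; Daria–Fay: 1.
All other pairs contribute 0.
Summing the contributions gives betweenness(Tara) = 14.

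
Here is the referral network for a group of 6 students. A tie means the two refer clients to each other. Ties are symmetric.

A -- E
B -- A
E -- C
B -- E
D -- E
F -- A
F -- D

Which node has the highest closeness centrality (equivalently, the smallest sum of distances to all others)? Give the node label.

Farness (sum of distances to all others) for each node — A:7, B:8, C:10, D:8, E:6, F:9.
The smallest farness is 6, for E, so E has the highest closeness.

E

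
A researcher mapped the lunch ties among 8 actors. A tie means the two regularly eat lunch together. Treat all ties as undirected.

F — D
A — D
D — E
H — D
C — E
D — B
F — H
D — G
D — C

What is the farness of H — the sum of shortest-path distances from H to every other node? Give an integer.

12

Distances from H: A:2, B:2, C:2, D:1, E:2, F:1, G:2.
Sum = 2 + 2 + 2 + 1 + 2 + 1 + 2 = 12.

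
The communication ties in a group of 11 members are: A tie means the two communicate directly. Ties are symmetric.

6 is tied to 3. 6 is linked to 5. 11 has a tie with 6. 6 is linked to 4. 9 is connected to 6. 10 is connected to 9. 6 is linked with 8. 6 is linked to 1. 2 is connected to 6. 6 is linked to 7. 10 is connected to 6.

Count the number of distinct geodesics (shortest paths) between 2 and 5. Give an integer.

The shortest distance is 2, and the only length-2 path is 2–6–5. So there is exactly 1 shortest path.

1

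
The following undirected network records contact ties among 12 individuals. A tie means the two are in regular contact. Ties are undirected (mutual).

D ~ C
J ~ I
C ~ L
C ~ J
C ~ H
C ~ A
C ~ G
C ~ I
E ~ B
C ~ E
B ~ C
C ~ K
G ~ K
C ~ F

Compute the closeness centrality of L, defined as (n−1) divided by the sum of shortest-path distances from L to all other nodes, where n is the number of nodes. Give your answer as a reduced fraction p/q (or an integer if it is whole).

11/21

Distances from L: A:2, B:2, C:1, D:2, E:2, F:2, G:2, H:2, I:2, J:2, K:2. Sum = 21.
n = 12, so closeness = 11/21.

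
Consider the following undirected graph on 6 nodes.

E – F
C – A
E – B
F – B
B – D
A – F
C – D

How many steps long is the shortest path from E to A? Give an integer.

2

One shortest route is E – F – A, which uses 2 edges, and E and A are not directly tied, so nothing shorter exists. So d(E,A) = 2.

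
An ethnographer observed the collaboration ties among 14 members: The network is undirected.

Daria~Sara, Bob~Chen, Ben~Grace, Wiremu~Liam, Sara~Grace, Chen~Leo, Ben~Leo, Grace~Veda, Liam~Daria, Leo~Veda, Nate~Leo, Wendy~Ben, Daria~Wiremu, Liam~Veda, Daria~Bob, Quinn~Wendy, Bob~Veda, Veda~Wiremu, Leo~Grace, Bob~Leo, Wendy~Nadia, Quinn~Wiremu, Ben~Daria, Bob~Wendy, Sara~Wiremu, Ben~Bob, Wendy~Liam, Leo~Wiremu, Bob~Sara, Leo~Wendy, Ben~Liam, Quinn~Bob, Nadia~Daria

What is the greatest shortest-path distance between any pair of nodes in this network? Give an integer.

Eccentricity of each node (its greatest distance to any other): Ben:2, Bob:2, Chen:3, Daria:3, Grace:3, Leo:2, Liam:3, Nadia:3, Nate:3, Quinn:3, Sara:3, Veda:3, Wendy:2, Wiremu:2.
The maximum eccentricity is 3, realized for instance by the pair Daria–Nate via Daria – Bob – Leo – Nate. So the diameter is 3.

3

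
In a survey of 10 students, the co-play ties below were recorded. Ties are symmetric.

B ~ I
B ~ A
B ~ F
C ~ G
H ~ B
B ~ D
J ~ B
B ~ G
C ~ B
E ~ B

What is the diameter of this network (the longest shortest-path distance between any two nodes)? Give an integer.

2

Eccentricity of each node (its greatest distance to any other): A:2, B:1, C:2, D:2, E:2, F:2, G:2, H:2, I:2, J:2.
The maximum eccentricity is 2, realized for instance by the pair G–A via G – B – A. So the diameter is 2.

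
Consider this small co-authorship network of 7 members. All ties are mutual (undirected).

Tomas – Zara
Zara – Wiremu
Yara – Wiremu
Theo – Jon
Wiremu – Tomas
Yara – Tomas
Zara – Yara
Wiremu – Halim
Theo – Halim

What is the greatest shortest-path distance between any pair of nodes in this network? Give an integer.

4

Eccentricity of each node (its greatest distance to any other): Halim:2, Jon:4, Theo:3, Tomas:4, Wiremu:3, Yara:4, Zara:4.
The maximum eccentricity is 4, realized for instance by the pair Jon–Yara via Jon – Theo – Halim – Wiremu – Yara. So the diameter is 4.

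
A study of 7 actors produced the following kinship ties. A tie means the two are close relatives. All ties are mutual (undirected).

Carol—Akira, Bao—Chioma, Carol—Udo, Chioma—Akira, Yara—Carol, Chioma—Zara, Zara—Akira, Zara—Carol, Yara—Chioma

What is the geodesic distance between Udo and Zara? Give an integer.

2

One shortest route is Udo – Carol – Zara, which uses 2 edges, and Udo and Zara are not directly tied, so nothing shorter exists. So d(Udo,Zara) = 2.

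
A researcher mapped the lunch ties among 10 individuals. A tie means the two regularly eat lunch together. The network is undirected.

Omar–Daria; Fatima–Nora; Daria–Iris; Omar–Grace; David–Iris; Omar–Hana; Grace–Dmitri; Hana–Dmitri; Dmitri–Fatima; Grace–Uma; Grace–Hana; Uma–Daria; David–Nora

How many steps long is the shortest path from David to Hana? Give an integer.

4

One shortest route is David – Nora – Fatima – Dmitri – Hana, which uses 4 edges, and at distance 3 from David we only reach {Dmitri, Omar, Uma}, which does not include Hana. So d(David,Hana) = 4.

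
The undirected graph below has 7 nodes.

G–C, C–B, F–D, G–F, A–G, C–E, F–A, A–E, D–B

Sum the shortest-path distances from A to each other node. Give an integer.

10

Distances from A: B:3, C:2, D:2, E:1, F:1, G:1.
Sum = 3 + 2 + 2 + 1 + 1 + 1 = 10.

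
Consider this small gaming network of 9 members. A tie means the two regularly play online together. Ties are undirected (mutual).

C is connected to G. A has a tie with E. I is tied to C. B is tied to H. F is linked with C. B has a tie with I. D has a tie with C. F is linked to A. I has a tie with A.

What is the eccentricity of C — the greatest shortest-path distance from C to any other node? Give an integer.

3

Distances from C: A:2, B:2, D:1, E:3, F:1, G:1, H:3, I:1.
The largest is 3 (to E and H), so the eccentricity of C is 3.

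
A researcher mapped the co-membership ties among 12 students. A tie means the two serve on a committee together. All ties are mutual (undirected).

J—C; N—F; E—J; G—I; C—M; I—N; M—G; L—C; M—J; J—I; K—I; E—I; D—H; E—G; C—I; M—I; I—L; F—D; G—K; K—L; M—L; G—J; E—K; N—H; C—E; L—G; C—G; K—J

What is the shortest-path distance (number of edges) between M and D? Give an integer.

One shortest route is M – I – N – F – D, which uses 4 edges, and at distance 3 from M we only reach {F, H}, which does not include D. So d(M,D) = 4.

4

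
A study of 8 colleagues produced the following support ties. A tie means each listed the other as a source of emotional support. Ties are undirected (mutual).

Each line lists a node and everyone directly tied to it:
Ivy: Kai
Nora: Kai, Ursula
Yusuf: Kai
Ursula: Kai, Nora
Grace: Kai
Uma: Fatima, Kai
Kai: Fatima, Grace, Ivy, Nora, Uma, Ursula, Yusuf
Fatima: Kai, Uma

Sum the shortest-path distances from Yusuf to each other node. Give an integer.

13

Distances from Yusuf: Fatima:2, Grace:2, Ivy:2, Kai:1, Nora:2, Uma:2, Ursula:2.
Sum = 2 + 2 + 2 + 1 + 2 + 2 + 2 = 13.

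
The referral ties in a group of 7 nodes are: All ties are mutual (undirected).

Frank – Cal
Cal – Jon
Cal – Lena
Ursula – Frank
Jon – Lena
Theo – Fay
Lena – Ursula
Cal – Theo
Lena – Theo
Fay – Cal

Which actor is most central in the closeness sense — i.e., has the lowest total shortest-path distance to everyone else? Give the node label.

Farness (sum of distances to all others) for each node — Cal:7, Fay:11, Frank:10, Jon:10, Lena:8, Theo:9, Ursula:11.
The smallest farness is 7, for Cal, so Cal has the highest closeness.

Cal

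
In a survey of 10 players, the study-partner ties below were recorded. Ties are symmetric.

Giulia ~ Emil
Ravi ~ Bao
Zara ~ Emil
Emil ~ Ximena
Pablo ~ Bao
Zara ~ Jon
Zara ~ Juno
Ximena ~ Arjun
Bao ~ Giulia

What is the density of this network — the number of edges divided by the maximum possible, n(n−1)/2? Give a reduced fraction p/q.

There are 9 edges and 10 nodes, so the maximum possible is C(10,2) = 45.
Density = 9/45 = 1/5.

1/5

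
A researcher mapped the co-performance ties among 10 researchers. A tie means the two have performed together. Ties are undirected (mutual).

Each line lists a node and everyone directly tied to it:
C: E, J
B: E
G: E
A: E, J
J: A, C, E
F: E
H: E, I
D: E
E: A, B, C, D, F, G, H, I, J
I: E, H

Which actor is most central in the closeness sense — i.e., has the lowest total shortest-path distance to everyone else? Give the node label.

E

Farness (sum of distances to all others) for each node — A:16, B:17, C:16, D:17, E:9, F:17, G:17, H:16, I:16, J:15.
The smallest farness is 9, for E, so E has the highest closeness.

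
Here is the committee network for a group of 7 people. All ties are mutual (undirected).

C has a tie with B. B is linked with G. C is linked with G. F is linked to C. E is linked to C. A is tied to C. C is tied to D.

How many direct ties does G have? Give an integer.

G is directly tied to B and C. That is 2 neighbors, so the degree of G is 2.

2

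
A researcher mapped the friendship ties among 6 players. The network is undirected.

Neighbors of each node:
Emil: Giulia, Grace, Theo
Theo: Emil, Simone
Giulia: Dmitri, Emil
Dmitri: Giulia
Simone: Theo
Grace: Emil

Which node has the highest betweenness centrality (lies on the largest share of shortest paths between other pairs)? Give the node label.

Emil

Unnormalized betweenness of each node: Dmitri:0, Emil:8, Giulia:4, Grace:0, Simone:0, Theo:4.
Emil has the largest value, 8, making it the main broker — the node through which the most shortest paths run.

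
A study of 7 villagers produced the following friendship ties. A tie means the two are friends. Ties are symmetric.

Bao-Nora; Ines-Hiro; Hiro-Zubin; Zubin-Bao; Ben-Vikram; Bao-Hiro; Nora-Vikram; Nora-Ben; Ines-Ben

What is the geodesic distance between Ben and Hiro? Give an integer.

2

One shortest route is Ben – Ines – Hiro, which uses 2 edges, and Ben and Hiro are not directly tied, so nothing shorter exists. So d(Ben,Hiro) = 2.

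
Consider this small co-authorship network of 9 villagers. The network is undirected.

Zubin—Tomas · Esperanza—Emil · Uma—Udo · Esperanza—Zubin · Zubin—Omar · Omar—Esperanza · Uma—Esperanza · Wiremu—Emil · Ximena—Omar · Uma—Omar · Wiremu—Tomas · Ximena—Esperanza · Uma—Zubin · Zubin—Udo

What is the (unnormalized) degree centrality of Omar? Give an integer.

4

Omar is directly tied to Esperanza, Uma, Ximena, and Zubin. That is 4 neighbors, so the degree of Omar is 4.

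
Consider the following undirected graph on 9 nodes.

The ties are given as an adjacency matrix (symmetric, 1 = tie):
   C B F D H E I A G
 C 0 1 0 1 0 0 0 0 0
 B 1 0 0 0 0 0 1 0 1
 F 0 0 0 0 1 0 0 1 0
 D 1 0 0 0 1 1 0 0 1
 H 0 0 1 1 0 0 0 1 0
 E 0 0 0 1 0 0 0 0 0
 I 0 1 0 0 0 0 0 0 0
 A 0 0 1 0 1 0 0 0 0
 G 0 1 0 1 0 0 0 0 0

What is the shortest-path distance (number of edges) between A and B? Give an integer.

One shortest route is A – H – D – C – B, which uses 4 edges, and at distance 3 from A we only reach {C, E, G}, which does not include B. So d(A,B) = 4.

4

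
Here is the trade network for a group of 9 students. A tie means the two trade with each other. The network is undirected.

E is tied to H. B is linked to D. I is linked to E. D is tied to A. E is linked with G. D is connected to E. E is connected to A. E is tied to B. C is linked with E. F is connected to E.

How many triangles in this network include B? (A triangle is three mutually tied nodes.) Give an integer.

1

B's neighbors: D and E.
Neighbor pairs that are themselves tied: B–D–E. Each forms one triangle with B, for 1 in total.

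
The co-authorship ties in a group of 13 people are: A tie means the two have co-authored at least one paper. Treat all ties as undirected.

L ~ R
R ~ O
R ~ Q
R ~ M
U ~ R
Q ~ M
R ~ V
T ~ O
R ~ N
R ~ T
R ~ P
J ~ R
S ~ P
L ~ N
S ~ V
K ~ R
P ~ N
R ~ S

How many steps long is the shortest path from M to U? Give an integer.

2

One shortest route is M – R – U, which uses 2 edges, and M and U are not directly tied, so nothing shorter exists. So d(M,U) = 2.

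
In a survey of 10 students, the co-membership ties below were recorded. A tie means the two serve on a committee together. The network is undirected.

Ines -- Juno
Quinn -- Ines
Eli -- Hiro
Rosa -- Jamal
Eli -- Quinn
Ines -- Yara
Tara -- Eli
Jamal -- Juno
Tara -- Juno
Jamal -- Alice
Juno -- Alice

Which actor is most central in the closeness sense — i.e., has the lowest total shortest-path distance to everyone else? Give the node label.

Farness (sum of distances to all others) for each node — Alice:21, Eli:20, Hiro:28, Ines:17, Jamal:20, Juno:15, Quinn:20, Rosa:28, Tara:18, Yara:25.
The smallest farness is 15, for Juno, so Juno has the highest closeness.

Juno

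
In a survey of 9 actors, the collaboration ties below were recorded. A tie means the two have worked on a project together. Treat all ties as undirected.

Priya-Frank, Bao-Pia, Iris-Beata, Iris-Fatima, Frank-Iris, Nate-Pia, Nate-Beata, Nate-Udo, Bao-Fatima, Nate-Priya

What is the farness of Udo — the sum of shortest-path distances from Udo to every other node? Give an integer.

20

Distances from Udo: Bao:3, Beata:2, Fatima:4, Frank:3, Iris:3, Nate:1, Pia:2, Priya:2.
Sum = 3 + 2 + 4 + 3 + 3 + 1 + 2 + 2 = 20.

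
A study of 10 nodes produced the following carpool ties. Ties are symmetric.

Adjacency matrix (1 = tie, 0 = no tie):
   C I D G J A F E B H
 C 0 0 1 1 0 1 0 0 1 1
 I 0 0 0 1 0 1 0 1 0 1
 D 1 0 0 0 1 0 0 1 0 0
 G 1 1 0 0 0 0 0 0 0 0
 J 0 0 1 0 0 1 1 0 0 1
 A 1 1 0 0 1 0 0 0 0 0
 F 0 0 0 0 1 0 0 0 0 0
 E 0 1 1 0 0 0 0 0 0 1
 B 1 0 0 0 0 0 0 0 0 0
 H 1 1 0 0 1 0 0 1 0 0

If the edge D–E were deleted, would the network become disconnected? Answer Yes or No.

Even without that edge, D still reaches E via D – C – H – E, so the network stays connected. Not a bridge.

No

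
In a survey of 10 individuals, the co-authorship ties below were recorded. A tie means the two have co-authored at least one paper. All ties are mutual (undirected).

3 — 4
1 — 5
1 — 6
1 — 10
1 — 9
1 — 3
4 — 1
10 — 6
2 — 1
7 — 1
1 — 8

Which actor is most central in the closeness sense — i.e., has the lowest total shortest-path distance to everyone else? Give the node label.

Farness (sum of distances to all others) for each node — 1:9, 2:17, 3:16, 4:16, 5:17, 6:16, 7:17, 8:17, 9:17, 10:16.
The smallest farness is 9, for 1, so 1 has the highest closeness.

1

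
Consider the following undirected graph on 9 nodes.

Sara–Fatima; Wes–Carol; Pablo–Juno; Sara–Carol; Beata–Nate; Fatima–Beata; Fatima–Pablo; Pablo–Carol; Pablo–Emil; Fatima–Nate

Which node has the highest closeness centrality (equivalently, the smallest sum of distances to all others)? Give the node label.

Farness (sum of distances to all others) for each node — Beata:19, Carol:15, Emil:19, Fatima:13, Juno:19, Nate:19, Pablo:12, Sara:16, Wes:22.
The smallest farness is 12, for Pablo, so Pablo has the highest closeness.

Pablo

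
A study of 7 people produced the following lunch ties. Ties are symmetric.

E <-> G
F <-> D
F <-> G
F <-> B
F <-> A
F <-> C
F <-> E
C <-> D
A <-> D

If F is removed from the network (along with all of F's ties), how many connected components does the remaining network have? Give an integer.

Without F, the remaining ties split the others into: {A, C, D}; {E, G}; {B}.
That's 3 separate components.

3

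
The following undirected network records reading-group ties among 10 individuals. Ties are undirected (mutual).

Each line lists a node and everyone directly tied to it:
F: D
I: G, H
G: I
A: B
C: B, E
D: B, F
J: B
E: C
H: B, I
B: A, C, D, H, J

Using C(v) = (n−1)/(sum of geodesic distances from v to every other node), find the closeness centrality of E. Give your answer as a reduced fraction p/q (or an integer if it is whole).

Distances from E: A:3, B:2, C:1, D:3, F:4, G:5, H:3, I:4, J:3. Sum = 28.
n = 10, so closeness = 9/28.

9/28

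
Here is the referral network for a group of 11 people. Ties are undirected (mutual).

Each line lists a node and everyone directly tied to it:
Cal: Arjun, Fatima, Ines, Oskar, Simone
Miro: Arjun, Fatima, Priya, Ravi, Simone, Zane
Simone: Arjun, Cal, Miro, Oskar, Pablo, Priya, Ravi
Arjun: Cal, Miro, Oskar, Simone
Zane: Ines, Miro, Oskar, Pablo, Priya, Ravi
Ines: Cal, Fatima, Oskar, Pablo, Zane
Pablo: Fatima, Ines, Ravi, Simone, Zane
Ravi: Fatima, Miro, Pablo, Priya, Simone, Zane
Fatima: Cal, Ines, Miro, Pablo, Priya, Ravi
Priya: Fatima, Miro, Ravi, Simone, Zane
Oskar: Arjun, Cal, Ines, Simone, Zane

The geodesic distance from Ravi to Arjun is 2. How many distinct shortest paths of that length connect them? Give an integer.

2

The shortest distance is 2. The length-2 paths are: Ravi–Simone–Arjun; Ravi–Miro–Arjun.
That gives 2 distinct shortest paths.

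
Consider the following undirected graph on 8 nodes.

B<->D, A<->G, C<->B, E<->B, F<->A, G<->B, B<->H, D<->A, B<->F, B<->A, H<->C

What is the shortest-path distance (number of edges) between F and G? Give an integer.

2

One shortest route is F – B – G, which uses 2 edges, and F and G are not directly tied, so nothing shorter exists. So d(F,G) = 2.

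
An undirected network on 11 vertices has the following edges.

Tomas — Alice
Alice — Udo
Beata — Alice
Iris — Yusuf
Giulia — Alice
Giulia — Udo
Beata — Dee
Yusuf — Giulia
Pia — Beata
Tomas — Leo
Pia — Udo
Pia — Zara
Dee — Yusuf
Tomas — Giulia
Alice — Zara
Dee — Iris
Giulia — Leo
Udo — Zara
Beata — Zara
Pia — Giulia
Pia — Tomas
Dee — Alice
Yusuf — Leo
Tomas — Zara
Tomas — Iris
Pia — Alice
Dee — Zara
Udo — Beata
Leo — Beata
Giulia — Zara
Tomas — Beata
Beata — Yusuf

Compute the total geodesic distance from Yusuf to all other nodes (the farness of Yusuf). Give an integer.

15

Distances from Yusuf: Alice:2, Beata:1, Dee:1, Giulia:1, Iris:1, Leo:1, Pia:2, Tomas:2, Udo:2, Zara:2.
Sum = 2 + 1 + 1 + 1 + 1 + 1 + 2 + 2 + 2 + 2 = 15.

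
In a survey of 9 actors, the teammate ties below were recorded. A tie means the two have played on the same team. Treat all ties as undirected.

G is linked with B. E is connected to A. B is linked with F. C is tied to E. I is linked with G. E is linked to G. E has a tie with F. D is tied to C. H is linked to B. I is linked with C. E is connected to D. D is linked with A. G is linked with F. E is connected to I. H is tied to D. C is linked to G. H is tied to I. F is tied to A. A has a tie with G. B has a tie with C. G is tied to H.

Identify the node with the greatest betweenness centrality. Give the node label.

G

Unnormalized betweenness of each node: A:3/4, B:13/12, C:7/4, D:17/12, E:11/4, F:5/6, G:53/12, H:17/12, I:7/12.
G has the largest value, 53/12, making it the main broker — the node through which the most shortest paths run.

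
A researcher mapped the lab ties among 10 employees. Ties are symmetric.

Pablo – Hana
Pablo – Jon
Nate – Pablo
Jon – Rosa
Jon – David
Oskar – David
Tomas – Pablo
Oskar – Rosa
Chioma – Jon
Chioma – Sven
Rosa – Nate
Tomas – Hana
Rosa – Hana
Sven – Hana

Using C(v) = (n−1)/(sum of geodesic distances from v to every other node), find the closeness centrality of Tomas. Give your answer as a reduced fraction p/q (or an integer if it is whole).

9/19

Distances from Tomas: Chioma:3, David:3, Hana:1, Jon:2, Nate:2, Oskar:3, Pablo:1, Rosa:2, Sven:2. Sum = 19.
n = 10, so closeness = 9/19.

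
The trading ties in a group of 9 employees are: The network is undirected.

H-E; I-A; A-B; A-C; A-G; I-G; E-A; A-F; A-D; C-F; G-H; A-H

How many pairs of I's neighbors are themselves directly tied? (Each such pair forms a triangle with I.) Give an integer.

1

I's neighbors: A and G.
Neighbor pairs that are themselves tied: I–A–G. Each forms one triangle with I, for 1 in total.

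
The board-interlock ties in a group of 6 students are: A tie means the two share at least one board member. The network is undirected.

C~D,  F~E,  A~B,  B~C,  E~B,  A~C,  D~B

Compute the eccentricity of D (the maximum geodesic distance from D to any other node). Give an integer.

3

Distances from D: A:2, B:1, C:1, E:2, F:3.
The largest is 3 (to F), so the eccentricity of D is 3.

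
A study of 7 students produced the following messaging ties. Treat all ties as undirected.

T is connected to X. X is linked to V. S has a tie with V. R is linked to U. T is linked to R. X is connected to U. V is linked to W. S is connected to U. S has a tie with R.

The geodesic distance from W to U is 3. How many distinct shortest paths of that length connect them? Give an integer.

2

The shortest distance is 3. The length-3 paths are: W–V–S–U; W–V–X–U.
That gives 2 distinct shortest paths.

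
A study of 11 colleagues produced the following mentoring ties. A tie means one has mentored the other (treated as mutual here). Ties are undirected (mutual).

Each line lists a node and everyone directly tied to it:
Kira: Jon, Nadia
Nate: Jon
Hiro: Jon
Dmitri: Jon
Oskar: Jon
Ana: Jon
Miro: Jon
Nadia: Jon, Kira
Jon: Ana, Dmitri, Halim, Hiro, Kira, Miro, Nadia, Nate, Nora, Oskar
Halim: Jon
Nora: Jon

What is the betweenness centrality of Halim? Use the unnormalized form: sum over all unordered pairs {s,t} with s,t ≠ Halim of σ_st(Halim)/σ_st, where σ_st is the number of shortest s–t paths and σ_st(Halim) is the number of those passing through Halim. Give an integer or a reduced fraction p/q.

0

No shortest path between any pair of other nodes passes through Halim.
Summing the contributions gives betweenness(Halim) = 0.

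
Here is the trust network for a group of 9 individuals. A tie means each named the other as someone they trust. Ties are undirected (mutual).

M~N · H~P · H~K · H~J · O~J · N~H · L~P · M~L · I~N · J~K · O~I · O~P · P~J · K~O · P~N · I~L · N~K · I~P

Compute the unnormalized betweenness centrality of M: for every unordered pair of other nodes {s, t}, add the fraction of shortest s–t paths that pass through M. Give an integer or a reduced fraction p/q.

Pairs whose geodesics pass through M — K–L: 1/7; L–N: 1/3.
All other pairs contribute 0.
Summing the contributions gives betweenness(M) = 10/21.

10/21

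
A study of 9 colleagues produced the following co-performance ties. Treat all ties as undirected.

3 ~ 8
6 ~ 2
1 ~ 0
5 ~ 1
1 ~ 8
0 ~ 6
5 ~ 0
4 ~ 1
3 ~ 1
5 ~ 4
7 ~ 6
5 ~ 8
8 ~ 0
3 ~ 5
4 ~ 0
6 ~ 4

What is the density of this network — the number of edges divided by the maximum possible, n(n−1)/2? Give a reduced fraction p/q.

4/9

There are 16 edges and 9 nodes, so the maximum possible is C(9,2) = 36.
Density = 16/36 = 4/9.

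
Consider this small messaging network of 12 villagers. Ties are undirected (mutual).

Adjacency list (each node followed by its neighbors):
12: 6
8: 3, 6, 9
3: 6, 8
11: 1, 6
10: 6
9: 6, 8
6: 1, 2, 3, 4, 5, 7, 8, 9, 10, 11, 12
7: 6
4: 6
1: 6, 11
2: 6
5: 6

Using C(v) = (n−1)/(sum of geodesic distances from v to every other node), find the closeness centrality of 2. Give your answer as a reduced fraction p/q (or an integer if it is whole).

11/21

Distances from 2: 1:2, 3:2, 4:2, 5:2, 6:1, 7:2, 8:2, 9:2, 10:2, 11:2, 12:2. Sum = 21.
n = 12, so closeness = 11/21.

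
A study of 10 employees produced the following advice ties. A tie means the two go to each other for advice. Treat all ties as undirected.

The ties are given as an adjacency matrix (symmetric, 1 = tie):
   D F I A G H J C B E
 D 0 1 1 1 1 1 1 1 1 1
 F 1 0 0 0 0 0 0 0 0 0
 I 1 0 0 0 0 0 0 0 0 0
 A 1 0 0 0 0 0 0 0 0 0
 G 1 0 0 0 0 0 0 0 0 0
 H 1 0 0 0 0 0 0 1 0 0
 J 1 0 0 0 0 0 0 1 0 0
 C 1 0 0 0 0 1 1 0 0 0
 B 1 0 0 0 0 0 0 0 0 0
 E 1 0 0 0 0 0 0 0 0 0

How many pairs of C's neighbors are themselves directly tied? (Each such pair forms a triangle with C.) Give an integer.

C's neighbors: D, H, and J.
Neighbor pairs that are themselves tied: C–D–H; C–D–J. Each forms one triangle with C, for 2 in total.

2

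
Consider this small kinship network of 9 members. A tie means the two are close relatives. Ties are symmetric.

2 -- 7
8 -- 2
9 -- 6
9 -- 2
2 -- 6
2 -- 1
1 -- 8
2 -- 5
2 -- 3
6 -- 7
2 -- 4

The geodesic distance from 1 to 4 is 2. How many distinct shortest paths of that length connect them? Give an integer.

The shortest distance is 2, and the only length-2 path is 1–2–4. So there is exactly 1 shortest path.

1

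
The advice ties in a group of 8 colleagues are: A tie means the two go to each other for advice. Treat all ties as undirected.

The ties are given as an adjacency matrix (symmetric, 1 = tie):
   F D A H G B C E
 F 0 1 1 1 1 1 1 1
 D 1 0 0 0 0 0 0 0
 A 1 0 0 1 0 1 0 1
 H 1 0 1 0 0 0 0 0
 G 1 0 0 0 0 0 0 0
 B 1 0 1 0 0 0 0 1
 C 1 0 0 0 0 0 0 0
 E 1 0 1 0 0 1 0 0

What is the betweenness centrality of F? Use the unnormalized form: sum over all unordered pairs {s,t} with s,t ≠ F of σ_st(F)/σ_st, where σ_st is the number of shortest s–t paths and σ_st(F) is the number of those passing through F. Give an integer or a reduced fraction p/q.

16

Pairs whose geodesics pass through F — D–A: 1; D–H: 1; D–G: 1; D–B: 1; D–C: 1; D–E: 1; A–G: 1; A–C: 1; H–G: 1; H–B: 1/2; H–C: 1; H–E: 1/2; G–B: 1; G–C: 1 … (+3 more pairs).
All other pairs contribute 0.
Summing the contributions gives betweenness(F) = 16.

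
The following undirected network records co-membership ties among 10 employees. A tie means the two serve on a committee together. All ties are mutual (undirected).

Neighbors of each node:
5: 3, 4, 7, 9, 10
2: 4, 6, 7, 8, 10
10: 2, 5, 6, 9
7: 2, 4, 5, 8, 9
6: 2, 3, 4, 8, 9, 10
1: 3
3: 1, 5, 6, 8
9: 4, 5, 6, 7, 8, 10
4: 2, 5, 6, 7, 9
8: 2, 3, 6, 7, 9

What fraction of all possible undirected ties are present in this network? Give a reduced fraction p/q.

There are 23 edges and 10 nodes, so the maximum possible is C(10,2) = 45.
Density = 23/45.

23/45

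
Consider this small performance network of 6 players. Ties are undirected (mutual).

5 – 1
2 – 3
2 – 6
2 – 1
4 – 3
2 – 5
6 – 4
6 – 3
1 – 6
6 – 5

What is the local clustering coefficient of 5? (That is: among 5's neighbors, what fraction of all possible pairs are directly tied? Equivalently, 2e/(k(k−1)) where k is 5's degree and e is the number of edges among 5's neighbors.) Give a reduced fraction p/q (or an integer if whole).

1

5's neighbors: 1, 2, and 6 (k = 3).
Possible neighbor pairs: C(3,2) = 3. Edges among them: 1–2, 1–6, 2–6 → e = 3.
Clustering(5) = 3/3 = 1.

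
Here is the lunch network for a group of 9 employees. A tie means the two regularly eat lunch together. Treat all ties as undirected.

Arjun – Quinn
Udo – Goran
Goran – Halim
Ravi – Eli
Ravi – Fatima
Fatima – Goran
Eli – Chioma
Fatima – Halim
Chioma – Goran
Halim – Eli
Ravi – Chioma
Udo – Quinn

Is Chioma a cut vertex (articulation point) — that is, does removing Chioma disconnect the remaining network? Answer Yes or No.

No

Even without Chioma, every remaining node can still reach every other (the residual graph is connected), so Chioma is not a cut vertex.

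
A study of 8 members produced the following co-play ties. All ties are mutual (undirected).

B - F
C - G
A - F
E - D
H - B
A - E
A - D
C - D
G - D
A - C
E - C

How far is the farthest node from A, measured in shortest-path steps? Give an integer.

Distances from A: B:2, C:1, D:1, E:1, F:1, G:2, H:3.
The largest is 3 (to H), so the eccentricity of A is 3.

3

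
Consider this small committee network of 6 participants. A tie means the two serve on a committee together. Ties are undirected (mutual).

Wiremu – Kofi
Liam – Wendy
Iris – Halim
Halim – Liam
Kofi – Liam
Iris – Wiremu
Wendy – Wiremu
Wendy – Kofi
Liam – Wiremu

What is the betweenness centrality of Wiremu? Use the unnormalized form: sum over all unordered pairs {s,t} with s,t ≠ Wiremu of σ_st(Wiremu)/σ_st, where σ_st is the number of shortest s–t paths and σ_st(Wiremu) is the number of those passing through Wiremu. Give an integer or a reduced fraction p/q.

Pairs whose geodesics pass through Wiremu — Iris–Liam: 1/2; Iris–Wendy: 1; Iris–Kofi: 1.
All other pairs contribute 0.
Summing the contributions gives betweenness(Wiremu) = 5/2.

5/2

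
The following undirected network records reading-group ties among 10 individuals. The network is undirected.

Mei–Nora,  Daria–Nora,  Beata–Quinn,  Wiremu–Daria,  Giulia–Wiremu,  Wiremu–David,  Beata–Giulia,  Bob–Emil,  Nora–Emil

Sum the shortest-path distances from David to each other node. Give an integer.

Distances from David: Beata:3, Bob:5, Daria:2, Emil:4, Giulia:2, Mei:4, Nora:3, Quinn:4, Wiremu:1.
Sum = 3 + 5 + 2 + 4 + 2 + 4 + 3 + 4 + 1 = 28.

28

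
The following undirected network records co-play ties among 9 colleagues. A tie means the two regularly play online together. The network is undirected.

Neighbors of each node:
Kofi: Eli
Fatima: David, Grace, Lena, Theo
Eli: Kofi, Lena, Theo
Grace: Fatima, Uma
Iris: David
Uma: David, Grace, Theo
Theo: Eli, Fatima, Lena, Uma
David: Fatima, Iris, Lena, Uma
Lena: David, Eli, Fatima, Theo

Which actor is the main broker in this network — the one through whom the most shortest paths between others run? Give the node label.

David

Unnormalized betweenness of each node: David:47/6, Eli:7, Fatima:9/2, Grace:1/3, Iris:0, Kofi:0, Lena:19/3, Theo:31/6, Uma:17/6.
David has the largest value, 47/6, making it the main broker — the node through which the most shortest paths run.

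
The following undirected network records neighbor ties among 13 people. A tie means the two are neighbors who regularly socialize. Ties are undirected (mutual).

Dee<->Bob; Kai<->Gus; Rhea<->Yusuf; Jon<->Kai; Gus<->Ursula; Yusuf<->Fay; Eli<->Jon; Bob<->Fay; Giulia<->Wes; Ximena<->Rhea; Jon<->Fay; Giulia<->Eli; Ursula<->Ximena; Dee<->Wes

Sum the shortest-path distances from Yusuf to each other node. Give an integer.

Distances from Yusuf: Bob:2, Dee:3, Eli:3, Fay:1, Giulia:4, Gus:4, Jon:2, Kai:3, Rhea:1, Ursula:3, Wes:4, Ximena:2.
Sum = 2 + 3 + 3 + 1 + 4 + 4 + 2 + 3 + 1 + 3 + 4 + 2 = 32.

32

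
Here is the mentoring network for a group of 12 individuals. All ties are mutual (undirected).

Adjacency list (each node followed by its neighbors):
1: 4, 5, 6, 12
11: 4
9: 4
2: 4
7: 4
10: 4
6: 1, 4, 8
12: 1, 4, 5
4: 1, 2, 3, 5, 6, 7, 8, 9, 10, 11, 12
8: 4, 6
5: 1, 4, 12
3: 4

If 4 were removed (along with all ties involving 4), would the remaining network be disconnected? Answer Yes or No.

Removing 4 leaves {1, 5, 6, 8, and 12} with no path to {10}, so the network splits into 7 components. 4 is a cut vertex.

Yes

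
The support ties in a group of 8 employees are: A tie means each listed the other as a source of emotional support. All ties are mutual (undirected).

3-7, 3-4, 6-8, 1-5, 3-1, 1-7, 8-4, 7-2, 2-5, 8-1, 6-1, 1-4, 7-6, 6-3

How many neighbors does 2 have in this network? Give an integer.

2

2 is directly tied to 5 and 7. That is 2 neighbors, so the degree of 2 is 2.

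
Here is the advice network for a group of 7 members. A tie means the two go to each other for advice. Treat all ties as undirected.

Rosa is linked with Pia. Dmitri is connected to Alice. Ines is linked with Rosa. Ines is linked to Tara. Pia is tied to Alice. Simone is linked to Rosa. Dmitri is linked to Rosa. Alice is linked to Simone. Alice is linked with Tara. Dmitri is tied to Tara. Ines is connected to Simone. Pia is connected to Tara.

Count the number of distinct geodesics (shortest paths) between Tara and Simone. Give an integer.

The shortest distance is 2. The length-2 paths are: Tara–Alice–Simone; Tara–Ines–Simone.
That gives 2 distinct shortest paths.

2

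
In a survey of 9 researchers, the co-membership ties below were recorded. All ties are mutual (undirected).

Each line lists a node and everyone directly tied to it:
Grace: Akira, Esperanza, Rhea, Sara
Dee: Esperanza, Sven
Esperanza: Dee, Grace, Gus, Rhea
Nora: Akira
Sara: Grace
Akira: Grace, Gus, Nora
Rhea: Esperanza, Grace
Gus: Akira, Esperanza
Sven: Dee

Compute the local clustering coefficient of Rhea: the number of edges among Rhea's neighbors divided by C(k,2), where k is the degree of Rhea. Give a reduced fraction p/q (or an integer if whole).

Rhea's neighbors: Esperanza and Grace (k = 2).
Possible neighbor pairs: C(2,2) = 1. Edges among them: Esperanza–Grace → e = 1.
Clustering(Rhea) = 1/1.

1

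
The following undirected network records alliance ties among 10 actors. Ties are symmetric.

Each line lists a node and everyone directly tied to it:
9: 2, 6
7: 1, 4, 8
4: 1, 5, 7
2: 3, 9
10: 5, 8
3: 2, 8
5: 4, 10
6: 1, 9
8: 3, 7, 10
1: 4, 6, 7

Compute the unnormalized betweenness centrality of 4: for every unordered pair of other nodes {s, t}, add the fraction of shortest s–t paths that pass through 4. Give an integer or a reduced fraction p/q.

Pairs whose geodesics pass through 4 — 9–5: 1; 6–5: 1; 6–10: 1/2; 1–5: 1; 1–10: 1/2; 7–5: 1.
All other pairs contribute 0.
Summing the contributions gives betweenness(4) = 5.

5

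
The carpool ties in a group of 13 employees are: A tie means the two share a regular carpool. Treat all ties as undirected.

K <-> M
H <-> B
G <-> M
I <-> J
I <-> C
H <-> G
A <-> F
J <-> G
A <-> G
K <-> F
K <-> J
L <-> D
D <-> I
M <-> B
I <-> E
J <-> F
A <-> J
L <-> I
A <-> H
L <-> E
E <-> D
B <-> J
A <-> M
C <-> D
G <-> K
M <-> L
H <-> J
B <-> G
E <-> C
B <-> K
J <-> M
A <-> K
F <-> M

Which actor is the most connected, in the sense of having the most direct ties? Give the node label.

J

Degrees — A:6, B:5, C:3, D:4, E:4, F:4, G:6, H:4, I:5, J:8, K:6, L:4, M:7.
The maximum is 8, attained only by J.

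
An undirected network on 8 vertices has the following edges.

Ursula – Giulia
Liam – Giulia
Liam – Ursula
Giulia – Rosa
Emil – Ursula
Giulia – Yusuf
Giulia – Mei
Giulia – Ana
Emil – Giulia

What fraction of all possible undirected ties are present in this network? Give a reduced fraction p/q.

There are 9 edges and 8 nodes, so the maximum possible is C(8,2) = 28.
Density = 9/28.

9/28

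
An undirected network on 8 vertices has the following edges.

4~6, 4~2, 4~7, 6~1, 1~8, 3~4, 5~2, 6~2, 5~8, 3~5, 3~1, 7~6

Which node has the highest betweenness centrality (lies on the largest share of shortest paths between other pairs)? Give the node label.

Unnormalized betweenness of each node: 1:7/2, 2:29/12, 3:7/3, 4:19/6, 5:5/2, 6:55/12, 7:0, 8:1/2.
6 has the largest value, 55/12, making it the main broker — the node through which the most shortest paths run.

6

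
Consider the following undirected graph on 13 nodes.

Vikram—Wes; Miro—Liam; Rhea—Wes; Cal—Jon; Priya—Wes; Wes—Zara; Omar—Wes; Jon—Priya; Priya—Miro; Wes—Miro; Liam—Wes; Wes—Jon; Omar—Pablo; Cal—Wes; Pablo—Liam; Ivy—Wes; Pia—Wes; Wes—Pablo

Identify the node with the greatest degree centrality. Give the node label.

Degrees — Cal:2, Ivy:1, Jon:3, Liam:3, Miro:3, Omar:2, Pablo:3, Pia:1, Priya:3, Rhea:1, Vikram:1, Wes:12, Zara:1.
The maximum is 12, attained only by Wes.

Wes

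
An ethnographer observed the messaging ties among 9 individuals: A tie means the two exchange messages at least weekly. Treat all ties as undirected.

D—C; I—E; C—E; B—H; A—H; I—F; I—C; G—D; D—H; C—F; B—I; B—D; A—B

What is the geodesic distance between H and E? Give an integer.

3

One shortest route is H – B – I – E, which uses 3 edges, and at distance 2 from H we only reach {C, G, I}, which does not include E. So d(H,E) = 3.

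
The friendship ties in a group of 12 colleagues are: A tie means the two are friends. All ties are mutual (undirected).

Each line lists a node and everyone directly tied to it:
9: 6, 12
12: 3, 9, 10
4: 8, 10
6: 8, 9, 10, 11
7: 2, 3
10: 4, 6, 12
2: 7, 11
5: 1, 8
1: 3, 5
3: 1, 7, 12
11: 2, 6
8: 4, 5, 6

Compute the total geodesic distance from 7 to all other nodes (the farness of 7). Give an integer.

28

Distances from 7: 1:2, 2:1, 3:1, 4:4, 5:3, 6:3, 8:4, 9:3, 10:3, 11:2, 12:2.
Sum = 2 + 1 + 1 + 4 + 3 + 3 + 4 + 3 + 3 + 2 + 2 = 28.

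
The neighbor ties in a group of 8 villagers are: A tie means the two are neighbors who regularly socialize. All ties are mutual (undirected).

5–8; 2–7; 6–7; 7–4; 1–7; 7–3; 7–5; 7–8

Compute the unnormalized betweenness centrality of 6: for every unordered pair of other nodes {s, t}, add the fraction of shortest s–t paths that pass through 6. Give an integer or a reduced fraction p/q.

0

No shortest path between any pair of other nodes passes through 6.
Summing the contributions gives betweenness(6) = 0.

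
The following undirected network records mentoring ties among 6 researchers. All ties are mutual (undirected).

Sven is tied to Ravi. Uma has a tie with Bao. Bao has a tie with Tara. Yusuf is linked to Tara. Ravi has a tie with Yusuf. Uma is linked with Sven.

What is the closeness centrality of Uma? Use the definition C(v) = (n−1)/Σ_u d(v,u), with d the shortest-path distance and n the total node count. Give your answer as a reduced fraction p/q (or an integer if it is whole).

5/9

Distances from Uma: Bao:1, Ravi:2, Sven:1, Tara:2, Yusuf:3. Sum = 9.
n = 6, so closeness = 5/9.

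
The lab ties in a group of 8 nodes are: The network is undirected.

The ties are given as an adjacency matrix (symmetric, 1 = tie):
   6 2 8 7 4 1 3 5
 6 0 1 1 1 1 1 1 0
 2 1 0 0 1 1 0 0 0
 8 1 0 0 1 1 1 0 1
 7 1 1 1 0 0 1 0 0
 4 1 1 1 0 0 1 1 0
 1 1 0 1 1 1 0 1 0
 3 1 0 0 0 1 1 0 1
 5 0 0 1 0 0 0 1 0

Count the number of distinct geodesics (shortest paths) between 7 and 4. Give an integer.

4

The shortest distance is 2. The length-2 paths are: 7–6–4; 7–2–4; 7–8–4; 7–1–4.
That gives 4 distinct shortest paths.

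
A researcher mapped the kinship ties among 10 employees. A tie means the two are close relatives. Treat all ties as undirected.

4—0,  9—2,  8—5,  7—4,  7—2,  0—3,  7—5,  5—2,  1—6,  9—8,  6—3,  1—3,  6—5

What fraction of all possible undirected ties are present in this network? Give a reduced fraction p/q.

13/45

There are 13 edges and 10 nodes, so the maximum possible is C(10,2) = 45.
Density = 13/45.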